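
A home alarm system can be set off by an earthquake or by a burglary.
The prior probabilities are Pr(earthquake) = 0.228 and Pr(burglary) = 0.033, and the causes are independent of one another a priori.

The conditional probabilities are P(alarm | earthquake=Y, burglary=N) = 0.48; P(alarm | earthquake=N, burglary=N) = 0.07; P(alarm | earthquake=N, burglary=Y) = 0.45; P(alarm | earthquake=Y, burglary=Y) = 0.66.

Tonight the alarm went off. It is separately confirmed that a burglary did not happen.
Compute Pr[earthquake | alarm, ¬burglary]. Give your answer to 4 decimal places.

Pr[earthquake | alarm, ¬burglary] ≈ 0.6694

P(alarm | ¬burglary) = 0.07·0.772 + 0.48·0.228 = 0.054040 + 0.109440 = 0.163480
Restricting to configurations with earthquake present: 0.48·0.228 = 0.109440.
So P(earthquake | alarm, ¬burglary) = 0.109440/0.163480 ≈ 0.6694.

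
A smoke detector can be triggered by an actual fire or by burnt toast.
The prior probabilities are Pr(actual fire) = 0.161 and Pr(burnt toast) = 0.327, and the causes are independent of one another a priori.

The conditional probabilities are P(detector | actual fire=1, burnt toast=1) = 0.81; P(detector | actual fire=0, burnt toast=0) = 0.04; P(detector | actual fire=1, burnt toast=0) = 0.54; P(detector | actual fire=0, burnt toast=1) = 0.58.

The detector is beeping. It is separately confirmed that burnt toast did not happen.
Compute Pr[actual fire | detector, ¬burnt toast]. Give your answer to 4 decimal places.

Numerator (weight on configurations with actual fire): 0.54*0.161 = 0.086940
The normalizing constant is 0.04*0.839 + 0.54*0.161 = 0.120500
Posterior = 0.086940 / 0.120500 ≈ 0.7215

Pr[actual fire | detector, ¬burnt toast] ≈ 0.7215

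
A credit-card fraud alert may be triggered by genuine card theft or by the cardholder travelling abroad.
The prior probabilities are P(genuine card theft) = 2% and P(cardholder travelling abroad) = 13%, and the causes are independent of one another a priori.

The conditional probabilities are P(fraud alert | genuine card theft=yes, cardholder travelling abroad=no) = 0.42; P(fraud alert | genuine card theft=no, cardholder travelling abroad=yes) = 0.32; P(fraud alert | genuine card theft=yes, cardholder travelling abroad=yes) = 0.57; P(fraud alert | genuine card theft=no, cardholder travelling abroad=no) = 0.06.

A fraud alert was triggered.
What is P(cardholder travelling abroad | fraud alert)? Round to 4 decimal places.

P(cardholder travelling abroad | fraud alert) ≈ 0.4195

Sum P(fraud alert|·) weighted by the priors over the 4 (genuine card theft, cardholder travelling abroad) configurations:
  P(fraud alert) = 0.06*0.98*0.87 + 0.32*0.98*0.13 + 0.42*0.02*0.87 + 0.57*0.02*0.13
        = 0.051156 + 0.040768 + 0.007308 + 0.001482 = 0.100714
Configurations with cardholder travelling abroad contribute 0.042250, so
  P(cardholder travelling abroad | fraud alert) = 0.042250 / 0.100714 ≈ 0.4195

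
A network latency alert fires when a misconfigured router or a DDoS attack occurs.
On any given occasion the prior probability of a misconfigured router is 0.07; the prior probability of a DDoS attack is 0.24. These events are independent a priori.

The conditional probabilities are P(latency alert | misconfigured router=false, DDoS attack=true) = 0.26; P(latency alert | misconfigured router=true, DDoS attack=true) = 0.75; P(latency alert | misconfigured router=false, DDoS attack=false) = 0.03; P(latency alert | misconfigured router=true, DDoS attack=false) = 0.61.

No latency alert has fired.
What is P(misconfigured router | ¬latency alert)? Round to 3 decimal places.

P(¬latency alert) = 0.97*0.93*0.76 + 0.74*0.93*0.24 + 0.39*0.07*0.76 + 0.25*0.07*0.24 = 0.685596 + 0.165168 + 0.020748 + 0.004200 = 0.875712
Of this, 0.024948 comes from 0.020748 + 0.004200 (the misconfigured router=true cases).
Hence the posterior is 0.024948/0.875712 ≈ 0.028.

P(misconfigured router | ¬latency alert) ≈ 0.028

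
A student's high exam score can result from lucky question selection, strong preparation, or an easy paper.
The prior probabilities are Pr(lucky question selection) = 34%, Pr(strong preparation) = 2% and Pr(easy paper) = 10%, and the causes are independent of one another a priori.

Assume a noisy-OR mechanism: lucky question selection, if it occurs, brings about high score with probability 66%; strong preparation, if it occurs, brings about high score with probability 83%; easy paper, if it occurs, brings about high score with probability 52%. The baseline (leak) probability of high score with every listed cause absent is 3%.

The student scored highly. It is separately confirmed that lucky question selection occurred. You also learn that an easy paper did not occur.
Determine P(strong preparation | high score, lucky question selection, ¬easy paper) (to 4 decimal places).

Under noisy-OR, P(high score | causes) = 1 − (1−0.03)·∏(1−qᵢ) over the active causes.
P(high score | lucky question selection, ¬easy paper) = 0.6702·0.98 + 0.943934·0.02 = 0.656796 + 0.018879 = 0.675675
The strong preparation-present share is 0.943934·0.02 = 0.018879.
Hence the posterior is 0.018879/0.675675 ≈ 0.0279.

P(strong preparation | high score, lucky question selection, ¬easy paper) ≈ 0.0279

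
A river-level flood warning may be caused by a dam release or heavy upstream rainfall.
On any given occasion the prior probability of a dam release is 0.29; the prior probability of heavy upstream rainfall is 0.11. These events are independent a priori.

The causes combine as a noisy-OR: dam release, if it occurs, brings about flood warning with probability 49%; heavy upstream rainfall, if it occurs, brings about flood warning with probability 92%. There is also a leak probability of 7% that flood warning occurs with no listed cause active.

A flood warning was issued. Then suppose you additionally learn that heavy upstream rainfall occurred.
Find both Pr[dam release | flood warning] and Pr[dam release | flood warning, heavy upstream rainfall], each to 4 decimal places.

Pr[dam release | flood warning] ≈ 0.5881; Pr[dam release | flood warning, heavy upstream rainfall] ≈ 0.2980

Under noisy-OR, P(flood warning | causes) = 1 − (1−0.07)·∏(1−qᵢ) over the active causes.
P(flood warning) = 0.07×0.71×0.89 + 0.9256×0.71×0.11 + 0.5257×0.29×0.89 + 0.962056×0.29×0.11 = 0.044233 + 0.072289 + 0.135683 + 0.030690 = 0.282895
Restricting to configurations with dam release present: 0.135683 + 0.030690 = 0.166373.
So P(dam release | flood warning) = 0.166373/0.282895 ≈ 0.5881.

Now condition on the additional information:
P(flood warning | heavy upstream rainfall) = 0.9256*0.71 + 0.962056*0.29 = 0.657176 + 0.278996 = 0.936172
Of this, 0.278996 comes from 0.962056*0.29 (the dam release=true cases).
Hence the posterior is 0.278996/0.936172 ≈ 0.2980.
— heavy upstream rainfall explains away the evidence for dam release.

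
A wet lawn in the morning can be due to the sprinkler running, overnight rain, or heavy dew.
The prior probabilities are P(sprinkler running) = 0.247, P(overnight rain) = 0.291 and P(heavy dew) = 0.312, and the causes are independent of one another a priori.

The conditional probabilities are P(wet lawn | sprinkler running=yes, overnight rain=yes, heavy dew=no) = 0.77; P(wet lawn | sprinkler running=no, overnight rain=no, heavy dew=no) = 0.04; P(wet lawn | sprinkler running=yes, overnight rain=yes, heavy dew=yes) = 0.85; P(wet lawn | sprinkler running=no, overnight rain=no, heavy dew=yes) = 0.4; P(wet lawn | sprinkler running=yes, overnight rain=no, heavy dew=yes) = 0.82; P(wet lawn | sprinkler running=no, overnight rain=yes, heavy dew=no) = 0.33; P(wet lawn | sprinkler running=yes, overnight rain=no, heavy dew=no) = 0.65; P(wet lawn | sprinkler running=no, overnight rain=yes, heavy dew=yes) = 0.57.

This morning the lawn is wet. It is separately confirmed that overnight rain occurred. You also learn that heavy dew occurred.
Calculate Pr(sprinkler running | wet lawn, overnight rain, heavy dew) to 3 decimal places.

Numerator (weight on configurations with sprinkler running): 0.85×0.247 = 0.209950
The normalizing constant is 0.57×0.753 + 0.85×0.247 = 0.639160
P(sprinkler running | wet lawn, overnight rain, heavy dew) = 0.209950/0.639160 ≈ 0.328

Pr(sprinkler running | wet lawn, overnight rain, heavy dew) ≈ 0.328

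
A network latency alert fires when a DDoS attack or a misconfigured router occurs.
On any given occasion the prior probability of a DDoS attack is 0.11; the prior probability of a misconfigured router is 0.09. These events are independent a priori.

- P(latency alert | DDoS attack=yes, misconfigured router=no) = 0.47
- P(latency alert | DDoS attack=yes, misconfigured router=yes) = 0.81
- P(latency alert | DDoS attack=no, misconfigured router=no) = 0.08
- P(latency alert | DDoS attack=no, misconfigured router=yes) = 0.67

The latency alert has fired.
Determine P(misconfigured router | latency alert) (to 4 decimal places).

Weight on misconfigured router=true, given the evidence: 0.053667 + 0.008019 = 0.061686
Denominator P(latency alert): 0.08*0.89*0.91 + 0.67*0.89*0.09 + 0.47*0.11*0.91 + 0.81*0.11*0.09 = 0.173525
Posterior = 0.061686 / 0.173525 ≈ 0.3555

P(misconfigured router | latency alert) ≈ 0.3555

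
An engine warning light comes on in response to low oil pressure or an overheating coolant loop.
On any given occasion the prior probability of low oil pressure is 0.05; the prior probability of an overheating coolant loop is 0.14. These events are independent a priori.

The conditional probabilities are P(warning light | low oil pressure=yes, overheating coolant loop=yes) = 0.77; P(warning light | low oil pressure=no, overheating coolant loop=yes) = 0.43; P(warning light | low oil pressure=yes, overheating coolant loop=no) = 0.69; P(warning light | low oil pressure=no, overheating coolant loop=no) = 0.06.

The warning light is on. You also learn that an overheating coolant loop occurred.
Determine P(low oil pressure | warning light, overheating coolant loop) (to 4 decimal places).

P(low oil pressure | warning light, overheating coolant loop) ≈ 0.0861

Sum P(warning light|·) weighted by the priors over both values of low oil pressure:
  P(warning light | overheating coolant loop) = 0.43×0.95 + 0.77×0.05
        = 0.408500 + 0.038500 = 0.447000
Configurations with low oil pressure contribute 0.038500, so
  P(low oil pressure | warning light, overheating coolant loop) = 0.038500 / 0.447000 ≈ 0.0861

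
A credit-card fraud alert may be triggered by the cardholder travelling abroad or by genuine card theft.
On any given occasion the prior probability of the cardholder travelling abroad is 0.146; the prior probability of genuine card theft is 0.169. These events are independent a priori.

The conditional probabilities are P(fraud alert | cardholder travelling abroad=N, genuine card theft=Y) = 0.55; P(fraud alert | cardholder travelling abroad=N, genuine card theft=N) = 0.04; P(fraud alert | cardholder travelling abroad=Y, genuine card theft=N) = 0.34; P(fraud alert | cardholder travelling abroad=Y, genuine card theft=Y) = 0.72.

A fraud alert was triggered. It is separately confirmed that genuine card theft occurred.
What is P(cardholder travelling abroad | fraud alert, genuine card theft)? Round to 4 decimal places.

P(cardholder travelling abroad | fraud alert, genuine card theft) ≈ 0.1829

Enumerate both values of cardholder travelling abroad and weight by the priors:
  P(fraud alert | genuine card theft) = 0.55*0.854 + 0.72*0.146
        = 0.469700 + 0.105120 = 0.574820
Configurations with cardholder travelling abroad contribute 0.105120, so
  P(cardholder travelling abroad | fraud alert, genuine card theft) = 0.105120 / 0.574820 ≈ 0.1829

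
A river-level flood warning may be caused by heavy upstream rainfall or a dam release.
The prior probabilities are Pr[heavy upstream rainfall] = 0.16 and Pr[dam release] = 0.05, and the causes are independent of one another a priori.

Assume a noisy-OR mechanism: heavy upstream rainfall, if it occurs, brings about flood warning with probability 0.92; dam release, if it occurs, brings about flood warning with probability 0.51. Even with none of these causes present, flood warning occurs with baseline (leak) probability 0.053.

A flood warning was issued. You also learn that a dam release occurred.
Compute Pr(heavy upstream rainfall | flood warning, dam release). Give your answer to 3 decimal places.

Under noisy-OR, P(flood warning | causes) = 1 − (1−0.053)·∏(1−qᵢ) over the active causes.
Enumerate both values of heavy upstream rainfall and weight by the priors:
  P(flood warning | dam release) = 0.53597*0.84 + 0.962878*0.16
        = 0.450215 + 0.154060 = 0.604275
The terms with heavy upstream rainfall present sum to 0.154060, so
  P(heavy upstream rainfall | flood warning, dam release) = 0.154060 / 0.604275 ≈ 0.255

Pr(heavy upstream rainfall | flood warning, dam release) ≈ 0.255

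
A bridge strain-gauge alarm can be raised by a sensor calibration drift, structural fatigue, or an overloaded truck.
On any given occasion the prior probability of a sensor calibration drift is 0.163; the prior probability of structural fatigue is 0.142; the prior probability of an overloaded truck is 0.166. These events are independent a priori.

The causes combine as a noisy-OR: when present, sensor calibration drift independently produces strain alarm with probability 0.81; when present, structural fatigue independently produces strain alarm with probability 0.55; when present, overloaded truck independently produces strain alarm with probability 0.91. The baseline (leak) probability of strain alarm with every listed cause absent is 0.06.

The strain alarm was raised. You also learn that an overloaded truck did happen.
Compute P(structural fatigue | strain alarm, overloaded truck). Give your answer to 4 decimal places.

P(structural fatigue | strain alarm, overloaded truck) ≈ 0.1473

Under noisy-OR, P(strain alarm | causes) = 1 − (1−0.06)·∏(1−qᵢ) over the active causes.
P(strain alarm | overloaded truck) = 0.9154×0.837×0.858 + 0.96193×0.837×0.142 + 0.983926×0.163×0.858 + 0.992767×0.163×0.142 = 0.657391 + 0.114329 + 0.137606 + 0.022979 = 0.932305
Of this, 0.137308 comes from 0.114329 + 0.022979 (the structural fatigue=true cases).
P(structural fatigue | strain alarm, overloaded truck) = 0.137308 / 0.932305 ≈ 0.1473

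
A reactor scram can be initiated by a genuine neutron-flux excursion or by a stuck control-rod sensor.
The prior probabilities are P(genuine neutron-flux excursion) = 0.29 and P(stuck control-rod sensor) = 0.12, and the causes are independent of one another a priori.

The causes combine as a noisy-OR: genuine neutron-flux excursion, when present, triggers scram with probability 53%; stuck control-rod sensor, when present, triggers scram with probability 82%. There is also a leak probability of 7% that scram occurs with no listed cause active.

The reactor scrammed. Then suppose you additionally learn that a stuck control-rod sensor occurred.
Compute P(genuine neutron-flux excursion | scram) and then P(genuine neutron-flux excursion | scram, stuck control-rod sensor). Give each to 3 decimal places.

Under noisy-OR, P(scram | causes) = 1 − (1−0.07)·∏(1−qᵢ) over the active causes.
P(scram) = 0.07*0.71*0.88 + 0.8326*0.71*0.12 + 0.5629*0.29*0.88 + 0.921322*0.29*0.12 = 0.043736 + 0.070938 + 0.143652 + 0.032062 = 0.290388
Of this, 0.175714 comes from 0.143652 + 0.032062 (the genuine neutron-flux excursion=true cases).
P(genuine neutron-flux excursion | scram) = 0.175714 / 0.290388 ≈ 0.605

With the extra evidence:
P(scram | stuck control-rod sensor) = 0.8326*0.71 + 0.921322*0.29 = 0.591146 + 0.267183 = 0.858329
The genuine neutron-flux excursion-present share is 0.921322*0.29 = 0.267183.
So P(genuine neutron-flux excursion | scram, stuck control-rod sensor) = 0.267183/0.858329 ≈ 0.311.
Conditioning on stuck control-rod sensor lowers the posterior on genuine neutron-flux excursion: the classic explaining-away effect in a common-effect structure.

P(genuine neutron-flux excursion | scram) ≈ 0.605; P(genuine neutron-flux excursion | scram, stuck control-rod sensor) ≈ 0.311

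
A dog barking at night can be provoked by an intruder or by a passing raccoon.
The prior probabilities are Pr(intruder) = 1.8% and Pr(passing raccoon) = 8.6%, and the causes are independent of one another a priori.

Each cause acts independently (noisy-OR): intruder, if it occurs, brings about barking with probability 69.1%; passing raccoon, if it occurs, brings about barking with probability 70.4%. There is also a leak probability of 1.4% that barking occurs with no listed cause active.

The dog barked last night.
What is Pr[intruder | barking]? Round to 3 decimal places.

Under noisy-OR, P(barking | causes) = 1 − (1−0.014)·∏(1−qᵢ) over the active causes.
Weight on intruder=true, given the evidence: 0.011440 + 0.001408 = 0.012848
Normalizer over all consistent configurations: 0.014×0.982×0.914 + 0.708144×0.982×0.086 + 0.695326×0.018×0.914 + 0.909816×0.018×0.086 = 0.085218
Posterior = 0.012848 / 0.085218 ≈ 0.151

Pr[intruder | barking] ≈ 0.151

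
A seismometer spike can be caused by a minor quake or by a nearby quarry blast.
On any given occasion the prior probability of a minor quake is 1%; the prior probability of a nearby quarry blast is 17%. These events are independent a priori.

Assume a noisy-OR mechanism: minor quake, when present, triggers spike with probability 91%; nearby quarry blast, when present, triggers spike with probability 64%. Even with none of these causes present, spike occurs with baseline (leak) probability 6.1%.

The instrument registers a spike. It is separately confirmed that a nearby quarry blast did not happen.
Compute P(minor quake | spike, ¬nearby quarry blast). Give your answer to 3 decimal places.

P(minor quake | spike, ¬nearby quarry blast) ≈ 0.132

Under noisy-OR, P(spike | causes) = 1 − (1−0.061)·∏(1−qᵢ) over the active causes.
Numerator (weight on configurations with minor quake): 0.91549*0.01 = 0.009155
Denominator P(spike | ¬nearby quarry blast): 0.061*0.99 + 0.91549*0.01 = 0.069545
Posterior = 0.009155 / 0.069545 ≈ 0.132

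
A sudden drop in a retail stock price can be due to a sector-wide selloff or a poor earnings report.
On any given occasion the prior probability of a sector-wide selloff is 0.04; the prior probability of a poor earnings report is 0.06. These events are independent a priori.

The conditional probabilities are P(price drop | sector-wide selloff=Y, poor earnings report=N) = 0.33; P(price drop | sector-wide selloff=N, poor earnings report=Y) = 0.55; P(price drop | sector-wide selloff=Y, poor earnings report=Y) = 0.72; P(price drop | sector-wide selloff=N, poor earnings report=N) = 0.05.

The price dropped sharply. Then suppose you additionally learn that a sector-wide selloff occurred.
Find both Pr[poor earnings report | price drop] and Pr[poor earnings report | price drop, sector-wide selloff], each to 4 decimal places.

Pr[poor earnings report | price drop] ≈ 0.3674; Pr[poor earnings report | price drop, sector-wide selloff] ≈ 0.1222

By total probability over the 4 (sector-wide selloff, poor earnings report) configurations:
  P(price drop) = 0.05*0.96*0.94 + 0.55*0.96*0.06 + 0.33*0.04*0.94 + 0.72*0.04*0.06
        = 0.045120 + 0.031680 + 0.012408 + 0.001728 = 0.090936
Keeping only the poor earnings report-present terms gives 0.033408, so
  P(poor earnings report | price drop) = 0.033408 / 0.090936 ≈ 0.3674

With the extra evidence:
Enumerate both values of poor earnings report and weight by the priors:
  P(price drop | sector-wide selloff) = 0.33×0.94 + 0.72×0.06
        = 0.310200 + 0.043200 = 0.353400
Configurations with poor earnings report contribute 0.043200, so
  P(poor earnings report | price drop, sector-wide selloff) = 0.043200 / 0.353400 ≈ 0.1222
Conditioning on sector-wide selloff lowers the posterior on poor earnings report: the classic explaining-away effect in a common-effect structure.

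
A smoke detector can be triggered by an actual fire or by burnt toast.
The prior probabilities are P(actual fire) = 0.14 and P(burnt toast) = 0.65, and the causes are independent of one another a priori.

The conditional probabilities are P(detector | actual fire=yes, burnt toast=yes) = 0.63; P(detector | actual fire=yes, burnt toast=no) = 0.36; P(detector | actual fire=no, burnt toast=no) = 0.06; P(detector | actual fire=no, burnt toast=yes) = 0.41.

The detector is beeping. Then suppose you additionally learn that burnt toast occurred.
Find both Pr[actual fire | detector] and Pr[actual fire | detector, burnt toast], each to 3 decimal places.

Pr[actual fire | detector] ≈ 0.233; Pr[actual fire | detector, burnt toast] ≈ 0.200

For the numerator, keep only actual fire=true terms: 0.017640 + 0.057330 = 0.074970
Denominator P(detector): 0.06×0.86×0.35 + 0.41×0.86×0.65 + 0.36×0.14×0.35 + 0.63×0.14×0.65 = 0.322220
P(actual fire | detector) = 0.074970/0.322220 ≈ 0.233

With the extra evidence:
P(detector | burnt toast) = 0.41·0.86 + 0.63·0.14 = 0.352600 + 0.088200 = 0.440800
The actual fire-present share is 0.63·0.14 = 0.088200.
So P(actual fire | detector, burnt toast) = 0.088200/0.440800 ≈ 0.200.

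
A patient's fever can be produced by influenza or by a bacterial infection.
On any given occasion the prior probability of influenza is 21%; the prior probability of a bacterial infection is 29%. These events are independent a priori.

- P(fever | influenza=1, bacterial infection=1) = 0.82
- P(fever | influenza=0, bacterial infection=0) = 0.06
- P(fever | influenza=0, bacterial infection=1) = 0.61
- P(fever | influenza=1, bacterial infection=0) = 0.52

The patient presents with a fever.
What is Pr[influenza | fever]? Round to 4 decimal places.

P(fever) = 0.06·0.79·0.71 + 0.61·0.79·0.29 + 0.52·0.21·0.71 + 0.82·0.21·0.29 = 0.033654 + 0.139751 + 0.077532 + 0.049938 = 0.300875
The influenza-present share is 0.077532 + 0.049938 = 0.127470.
So P(influenza | fever) = 0.127470/0.300875 ≈ 0.4237.

Pr[influenza | fever] ≈ 0.4237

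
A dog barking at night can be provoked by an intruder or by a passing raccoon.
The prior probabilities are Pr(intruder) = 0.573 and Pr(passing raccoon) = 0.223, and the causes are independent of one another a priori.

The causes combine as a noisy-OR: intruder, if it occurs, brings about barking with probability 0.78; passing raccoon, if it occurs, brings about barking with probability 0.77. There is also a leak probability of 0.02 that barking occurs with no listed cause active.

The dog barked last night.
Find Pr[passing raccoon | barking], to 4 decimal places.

Under noisy-OR, P(barking | causes) = 1 − (1−0.02)·∏(1−qᵢ) over the active causes.
Numerator (weight on configurations with passing raccoon): 0.073758 + 0.121443 = 0.195201
Denominator P(barking): 0.02*0.427*0.777 + 0.7746*0.427*0.223 + 0.7844*0.573*0.777 + 0.950412*0.573*0.223 = 0.551068
P(passing raccoon | barking) = 0.195201/0.551068 ≈ 0.3542

Pr[passing raccoon | barking] ≈ 0.3542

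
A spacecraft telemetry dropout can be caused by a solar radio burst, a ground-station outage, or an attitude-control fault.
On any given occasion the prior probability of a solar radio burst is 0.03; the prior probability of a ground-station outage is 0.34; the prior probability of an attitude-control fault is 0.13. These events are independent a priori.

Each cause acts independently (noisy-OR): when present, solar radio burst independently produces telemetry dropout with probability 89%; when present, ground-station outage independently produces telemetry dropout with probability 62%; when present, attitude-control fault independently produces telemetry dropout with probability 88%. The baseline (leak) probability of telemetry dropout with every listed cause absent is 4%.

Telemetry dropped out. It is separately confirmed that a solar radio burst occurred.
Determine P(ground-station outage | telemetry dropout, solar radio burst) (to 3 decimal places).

Under noisy-OR, P(telemetry dropout | causes) = 1 − (1−0.04)·∏(1−qᵢ) over the active causes.
By total probability over the 4 (ground-station outage, attitude-control fault) configurations:
  P(telemetry dropout | solar radio burst) = 0.8944×0.66×0.87 + 0.987328×0.66×0.13 + 0.959872×0.34×0.87 + 0.995185×0.34×0.13
        = 0.513564 + 0.084713 + 0.283930 + 0.043987 = 0.926194
Keeping only the ground-station outage-present terms gives 0.327917, so
  P(ground-station outage | telemetry dropout, solar radio burst) = 0.327917 / 0.926194 ≈ 0.354

P(ground-station outage | telemetry dropout, solar radio burst) ≈ 0.354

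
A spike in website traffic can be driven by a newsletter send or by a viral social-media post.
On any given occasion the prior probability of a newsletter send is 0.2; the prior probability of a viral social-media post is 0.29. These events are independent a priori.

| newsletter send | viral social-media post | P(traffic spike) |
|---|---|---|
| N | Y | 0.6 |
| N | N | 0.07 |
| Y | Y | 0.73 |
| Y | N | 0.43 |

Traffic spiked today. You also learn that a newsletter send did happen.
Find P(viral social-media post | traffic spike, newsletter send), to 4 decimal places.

Weight on viral social-media post=true, given the evidence: 0.73·0.29 = 0.211700
The normalizing constant is 0.43·0.71 + 0.73·0.29 = 0.517000
Posterior = 0.211700 / 0.517000 ≈ 0.4095

P(viral social-media post | traffic spike, newsletter send) ≈ 0.4095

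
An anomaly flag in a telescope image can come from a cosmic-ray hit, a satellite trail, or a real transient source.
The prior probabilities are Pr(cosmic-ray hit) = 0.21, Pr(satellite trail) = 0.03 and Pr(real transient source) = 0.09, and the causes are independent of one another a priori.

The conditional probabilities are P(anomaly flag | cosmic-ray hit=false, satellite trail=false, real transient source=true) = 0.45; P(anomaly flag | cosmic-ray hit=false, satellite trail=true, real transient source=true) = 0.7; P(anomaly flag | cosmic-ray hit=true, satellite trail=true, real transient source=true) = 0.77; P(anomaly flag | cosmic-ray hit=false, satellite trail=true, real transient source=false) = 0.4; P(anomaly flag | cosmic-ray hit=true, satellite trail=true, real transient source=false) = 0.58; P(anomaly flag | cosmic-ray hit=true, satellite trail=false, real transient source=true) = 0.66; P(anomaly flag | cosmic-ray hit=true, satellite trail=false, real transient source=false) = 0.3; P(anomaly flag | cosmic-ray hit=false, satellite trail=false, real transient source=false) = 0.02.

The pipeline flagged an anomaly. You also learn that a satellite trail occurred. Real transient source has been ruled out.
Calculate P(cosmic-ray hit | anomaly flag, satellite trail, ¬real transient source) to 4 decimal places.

P(cosmic-ray hit | anomaly flag, satellite trail, ¬real transient source) ≈ 0.2782

Weight on cosmic-ray hit=true, given the evidence: 0.58*0.21 = 0.121800
Normalizer over all consistent configurations: 0.4*0.79 + 0.58*0.21 = 0.437800
P(cosmic-ray hit | anomaly flag, satellite trail, ¬real transient source) = 0.121800/0.437800 ≈ 0.2782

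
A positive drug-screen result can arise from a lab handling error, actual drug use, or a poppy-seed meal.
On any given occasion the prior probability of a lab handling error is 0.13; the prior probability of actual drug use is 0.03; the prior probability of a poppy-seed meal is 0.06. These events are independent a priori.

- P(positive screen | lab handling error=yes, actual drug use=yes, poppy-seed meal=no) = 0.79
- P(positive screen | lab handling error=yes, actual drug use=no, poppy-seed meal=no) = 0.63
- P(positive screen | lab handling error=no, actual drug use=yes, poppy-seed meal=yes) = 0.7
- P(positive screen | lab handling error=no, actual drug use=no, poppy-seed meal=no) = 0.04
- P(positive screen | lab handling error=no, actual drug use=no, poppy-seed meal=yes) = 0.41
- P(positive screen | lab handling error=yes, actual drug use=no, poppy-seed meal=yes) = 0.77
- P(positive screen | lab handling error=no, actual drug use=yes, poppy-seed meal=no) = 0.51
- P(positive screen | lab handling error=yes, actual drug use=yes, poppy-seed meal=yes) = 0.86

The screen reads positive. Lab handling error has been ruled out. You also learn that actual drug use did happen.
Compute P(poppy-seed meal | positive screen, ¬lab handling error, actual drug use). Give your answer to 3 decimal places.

P(positive screen | ¬lab handling error, actual drug use) = 0.51·0.94 + 0.7·0.06 = 0.479400 + 0.042000 = 0.521400
The poppy-seed meal-present share is 0.7·0.06 = 0.042000.
P(poppy-seed meal | positive screen, ¬lab handling error, actual drug use) = 0.042000 / 0.521400 ≈ 0.081

P(poppy-seed meal | positive screen, ¬lab handling error, actual drug use) ≈ 0.081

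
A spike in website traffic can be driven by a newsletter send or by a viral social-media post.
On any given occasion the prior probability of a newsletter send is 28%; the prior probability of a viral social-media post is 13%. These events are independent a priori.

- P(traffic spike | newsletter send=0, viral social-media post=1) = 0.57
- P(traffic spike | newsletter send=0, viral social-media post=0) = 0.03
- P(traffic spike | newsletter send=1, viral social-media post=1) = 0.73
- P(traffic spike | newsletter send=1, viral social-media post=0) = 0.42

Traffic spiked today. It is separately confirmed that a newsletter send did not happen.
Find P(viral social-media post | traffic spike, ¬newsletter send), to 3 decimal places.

P(traffic spike | ¬newsletter send) = 0.03×0.87 + 0.57×0.13 = 0.026100 + 0.074100 = 0.100200
Of this, 0.074100 comes from 0.57×0.13 (the viral social-media post=true cases).
P(viral social-media post | traffic spike, ¬newsletter send) = 0.074100 / 0.100200 ≈ 0.740

P(viral social-media post | traffic spike, ¬newsletter send) ≈ 0.740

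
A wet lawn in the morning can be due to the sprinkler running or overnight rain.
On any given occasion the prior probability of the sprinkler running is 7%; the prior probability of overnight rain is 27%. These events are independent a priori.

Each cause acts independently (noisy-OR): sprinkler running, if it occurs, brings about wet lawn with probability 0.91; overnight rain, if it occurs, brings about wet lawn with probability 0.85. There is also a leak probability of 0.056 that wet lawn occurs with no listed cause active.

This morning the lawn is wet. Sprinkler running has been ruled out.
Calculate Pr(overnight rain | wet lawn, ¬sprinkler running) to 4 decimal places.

Pr(overnight rain | wet lawn, ¬sprinkler running) ≈ 0.8501

Under noisy-OR, P(wet lawn | causes) = 1 − (1−0.056)·∏(1−qᵢ) over the active causes.
P(wet lawn | ¬sprinkler running) = 0.056*0.73 + 0.8584*0.27 = 0.040880 + 0.231768 = 0.272648
Restricting to configurations with overnight rain present: 0.8584*0.27 = 0.231768.
Hence the posterior is 0.231768/0.272648 ≈ 0.8501.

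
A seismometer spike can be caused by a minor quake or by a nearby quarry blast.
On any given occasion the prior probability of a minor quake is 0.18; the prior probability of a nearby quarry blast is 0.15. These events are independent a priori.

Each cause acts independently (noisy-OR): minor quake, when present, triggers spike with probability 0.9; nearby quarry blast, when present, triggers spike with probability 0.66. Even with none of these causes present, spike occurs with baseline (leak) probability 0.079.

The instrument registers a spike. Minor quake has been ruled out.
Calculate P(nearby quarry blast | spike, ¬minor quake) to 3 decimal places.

P(nearby quarry blast | spike, ¬minor quake) ≈ 0.605

Under noisy-OR, P(spike | causes) = 1 − (1−0.079)·∏(1−qᵢ) over the active causes.
Enumerate both values of nearby quarry blast and weight by the priors:
  P(spike | ¬minor quake) = 0.079·0.85 + 0.68686·0.15
        = 0.067150 + 0.103029 = 0.170179
Keeping only the nearby quarry blast-present terms gives 0.103029, so
  P(nearby quarry blast | spike, ¬minor quake) = 0.103029 / 0.170179 ≈ 0.605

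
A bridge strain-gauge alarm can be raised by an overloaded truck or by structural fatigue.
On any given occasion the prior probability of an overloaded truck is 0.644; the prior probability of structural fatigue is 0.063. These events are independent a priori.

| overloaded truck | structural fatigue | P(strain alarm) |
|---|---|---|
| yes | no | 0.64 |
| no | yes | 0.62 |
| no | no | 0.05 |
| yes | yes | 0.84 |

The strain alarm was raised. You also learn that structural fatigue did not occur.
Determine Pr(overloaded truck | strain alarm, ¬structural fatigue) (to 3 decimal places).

P(strain alarm | ¬structural fatigue) = 0.05·0.356 + 0.64·0.644 = 0.017800 + 0.412160 = 0.429960
Restricting to configurations with overloaded truck present: 0.64·0.644 = 0.412160.
So P(overloaded truck | strain alarm, ¬structural fatigue) = 0.412160/0.429960 ≈ 0.959.

Pr(overloaded truck | strain alarm, ¬structural fatigue) ≈ 0.959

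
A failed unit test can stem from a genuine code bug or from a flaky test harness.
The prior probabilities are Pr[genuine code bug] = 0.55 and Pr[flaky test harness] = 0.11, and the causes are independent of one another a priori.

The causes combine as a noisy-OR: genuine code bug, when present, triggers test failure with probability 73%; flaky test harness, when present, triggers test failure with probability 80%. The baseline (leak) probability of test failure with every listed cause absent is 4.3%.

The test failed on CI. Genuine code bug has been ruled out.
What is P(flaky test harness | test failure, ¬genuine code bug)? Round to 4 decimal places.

Under noisy-OR, P(test failure | causes) = 1 − (1−0.043)·∏(1−qᵢ) over the active causes.
Enumerate both values of flaky test harness and weight by the priors:
  P(test failure | ¬genuine code bug) = 0.043*0.89 + 0.8086*0.11
        = 0.038270 + 0.088946 = 0.127216
The terms with flaky test harness present sum to 0.088946, so
  P(flaky test harness | test failure, ¬genuine code bug) = 0.088946 / 0.127216 ≈ 0.6992

P(flaky test harness | test failure, ¬genuine code bug) ≈ 0.6992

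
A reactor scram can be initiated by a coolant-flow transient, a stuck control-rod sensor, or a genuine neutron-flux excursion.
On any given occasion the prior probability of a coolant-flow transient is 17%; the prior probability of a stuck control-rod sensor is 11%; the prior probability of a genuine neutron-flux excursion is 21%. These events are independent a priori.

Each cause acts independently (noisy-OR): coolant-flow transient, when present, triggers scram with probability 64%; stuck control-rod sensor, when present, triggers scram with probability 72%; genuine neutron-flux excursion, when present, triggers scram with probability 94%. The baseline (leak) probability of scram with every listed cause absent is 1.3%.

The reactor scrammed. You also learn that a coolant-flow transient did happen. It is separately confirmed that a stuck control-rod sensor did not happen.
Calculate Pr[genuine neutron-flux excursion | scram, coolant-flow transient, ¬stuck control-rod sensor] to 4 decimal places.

Pr[genuine neutron-flux excursion | scram, coolant-flow transient, ¬stuck control-rod sensor] ≈ 0.2875

Under noisy-OR, P(scram | causes) = 1 − (1−0.013)·∏(1−qᵢ) over the active causes.
Numerator (weight on configurations with genuine neutron-flux excursion): 0.978681·0.21 = 0.205523
Normalizer over all consistent configurations: 0.64468·0.79 + 0.978681·0.21 = 0.714820
Posterior = 0.205523 / 0.714820 ≈ 0.2875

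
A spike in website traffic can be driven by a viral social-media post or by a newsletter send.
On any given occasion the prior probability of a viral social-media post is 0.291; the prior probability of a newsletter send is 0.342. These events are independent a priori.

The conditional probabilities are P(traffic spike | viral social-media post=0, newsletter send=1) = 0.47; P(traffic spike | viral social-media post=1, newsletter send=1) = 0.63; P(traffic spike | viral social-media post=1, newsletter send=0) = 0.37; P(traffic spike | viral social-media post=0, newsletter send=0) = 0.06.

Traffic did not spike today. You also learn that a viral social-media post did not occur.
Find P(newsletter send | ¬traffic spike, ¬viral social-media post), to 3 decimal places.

Sum P(¬traffic spike|·) weighted by the priors over both values of newsletter send:
  P(¬traffic spike | ¬viral social-media post) = 0.94×0.658 + 0.53×0.342
        = 0.618520 + 0.181260 = 0.799780
Configurations with newsletter send contribute 0.181260, so
  P(newsletter send | ¬traffic spike, ¬viral social-media post) = 0.181260 / 0.799780 ≈ 0.227

P(newsletter send | ¬traffic spike, ¬viral social-media post) ≈ 0.227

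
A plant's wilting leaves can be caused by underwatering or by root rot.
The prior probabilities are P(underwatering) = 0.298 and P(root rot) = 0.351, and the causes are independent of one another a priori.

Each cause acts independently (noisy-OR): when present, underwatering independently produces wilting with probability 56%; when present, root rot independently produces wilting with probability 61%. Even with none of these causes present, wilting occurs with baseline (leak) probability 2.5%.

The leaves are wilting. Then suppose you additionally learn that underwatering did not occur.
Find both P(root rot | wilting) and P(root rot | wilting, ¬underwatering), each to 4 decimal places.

P(root rot | wilting) ≈ 0.6631; P(root rot | wilting, ¬underwatering) ≈ 0.9306

Under noisy-OR, P(wilting | causes) = 1 − (1−0.025)·∏(1−qᵢ) over the active causes.
P(wilting) = 0.025×0.702×0.649 + 0.61975×0.702×0.351 + 0.571×0.298×0.649 + 0.83269×0.298×0.351 = 0.011390 + 0.152708 + 0.110433 + 0.087098 = 0.361629
Of this, 0.239806 comes from 0.152708 + 0.087098 (the root rot=true cases).
So P(root rot | wilting) = 0.239806/0.361629 ≈ 0.6631.

Now condition on the additional information:
Weight on root rot=true, given the evidence: 0.61975×0.351 = 0.217532
The normalizing constant is 0.025×0.649 + 0.61975×0.351 = 0.233757
P(root rot | wilting, ¬underwatering) = 0.217532/0.233757 ≈ 0.9306
With underwatering excluded, root rot must carry more of the explanatory weight for the wilting.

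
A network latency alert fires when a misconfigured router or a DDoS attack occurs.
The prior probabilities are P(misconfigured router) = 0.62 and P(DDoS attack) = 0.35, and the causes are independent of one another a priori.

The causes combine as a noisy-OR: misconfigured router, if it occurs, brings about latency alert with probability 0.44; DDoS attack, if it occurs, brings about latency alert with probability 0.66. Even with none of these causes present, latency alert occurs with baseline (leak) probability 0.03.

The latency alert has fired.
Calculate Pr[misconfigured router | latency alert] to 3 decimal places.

Pr[misconfigured router | latency alert] ≈ 0.789

Under noisy-OR, P(latency alert | causes) = 1 − (1−0.03)·∏(1−qᵢ) over the active causes.
P(latency alert) = 0.03·0.38·0.65 + 0.6702·0.38·0.35 + 0.4568·0.62·0.65 + 0.815312·0.62·0.35 = 0.007410 + 0.089137 + 0.184090 + 0.176923 = 0.457560
Restricting to configurations with misconfigured router present: 0.184090 + 0.176923 = 0.361013.
Hence the posterior is 0.361013/0.457560 ≈ 0.789.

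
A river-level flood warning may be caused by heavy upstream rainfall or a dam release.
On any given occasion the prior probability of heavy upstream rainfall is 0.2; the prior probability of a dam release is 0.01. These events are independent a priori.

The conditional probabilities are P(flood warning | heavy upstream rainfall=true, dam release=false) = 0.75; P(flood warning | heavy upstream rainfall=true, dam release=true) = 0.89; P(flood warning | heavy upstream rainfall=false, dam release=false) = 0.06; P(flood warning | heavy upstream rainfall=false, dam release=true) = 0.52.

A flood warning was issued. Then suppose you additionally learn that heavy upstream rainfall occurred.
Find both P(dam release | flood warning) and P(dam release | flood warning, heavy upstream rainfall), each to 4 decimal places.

P(dam release | flood warning) ≈ 0.0294; P(dam release | flood warning, heavy upstream rainfall) ≈ 0.0118

Weight on dam release=true, given the evidence: 0.004160 + 0.001780 = 0.005940
Normalizer over all consistent configurations: 0.06*0.8*0.99 + 0.52*0.8*0.01 + 0.75*0.2*0.99 + 0.89*0.2*0.01 = 0.201960
Posterior = 0.005940 / 0.201960 ≈ 0.0294

With the extra evidence:
P(flood warning | heavy upstream rainfall) = 0.75·0.99 + 0.89·0.01 = 0.742500 + 0.008900 = 0.751400
Restricting to configurations with dam release present: 0.89·0.01 = 0.008900.
So P(dam release | flood warning, heavy upstream rainfall) = 0.008900/0.751400 ≈ 0.0118.
This is intercausal reasoning (explaining away): once heavy upstream rainfall accounts for the flood warning, dam release becomes less likely.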